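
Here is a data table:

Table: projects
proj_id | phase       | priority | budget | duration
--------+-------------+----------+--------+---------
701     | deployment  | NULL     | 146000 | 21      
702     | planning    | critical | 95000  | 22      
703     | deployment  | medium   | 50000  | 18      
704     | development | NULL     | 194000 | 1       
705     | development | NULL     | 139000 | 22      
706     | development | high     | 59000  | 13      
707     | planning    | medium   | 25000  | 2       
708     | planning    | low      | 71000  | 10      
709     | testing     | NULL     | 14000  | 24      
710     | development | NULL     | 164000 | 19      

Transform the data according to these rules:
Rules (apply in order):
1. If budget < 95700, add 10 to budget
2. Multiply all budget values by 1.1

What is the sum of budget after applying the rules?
1052766.0

Step 1: Apply Rule 1 - Add 10 to records with budget < 95700
  - 6 records affected: 314000 + (6 × 10) = 314060
  - Unaffected records: 643000
  - Sum after Rule 1: 957060
Step 2: Apply Rule 2 - Multiply all by 1.1
  - 957060 × 1.1 = 1052766.0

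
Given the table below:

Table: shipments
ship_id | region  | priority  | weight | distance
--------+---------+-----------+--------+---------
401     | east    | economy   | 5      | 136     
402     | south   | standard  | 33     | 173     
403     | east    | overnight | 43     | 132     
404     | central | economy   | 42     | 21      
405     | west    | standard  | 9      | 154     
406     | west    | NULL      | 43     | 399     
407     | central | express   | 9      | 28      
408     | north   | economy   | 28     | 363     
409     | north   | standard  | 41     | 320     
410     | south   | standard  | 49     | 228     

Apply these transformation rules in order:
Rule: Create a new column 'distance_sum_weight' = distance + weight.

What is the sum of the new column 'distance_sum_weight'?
2256

Step 1: For each record, compute distance + weight
Example calculations:
  136 + 5 = 141
  173 + 33 = 206
  132 + 43 = 175
  ...
Step 2: Sum all derived values
Step 3: Total = 2256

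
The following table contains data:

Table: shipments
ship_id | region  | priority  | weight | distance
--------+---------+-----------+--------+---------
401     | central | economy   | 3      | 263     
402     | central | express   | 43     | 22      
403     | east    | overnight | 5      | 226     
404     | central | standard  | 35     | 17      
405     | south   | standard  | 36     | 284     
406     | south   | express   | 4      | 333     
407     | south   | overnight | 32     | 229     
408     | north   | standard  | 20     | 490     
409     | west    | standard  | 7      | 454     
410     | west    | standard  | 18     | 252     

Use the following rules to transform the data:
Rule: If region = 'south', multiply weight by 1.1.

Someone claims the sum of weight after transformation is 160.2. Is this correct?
No, the correct result is 210.2.

Step 1: Calculate the correct sum after transformation
Step 2: Apply multiplier 1.1 to records where region = 'south'
Step 3: Correct result = 210.2
Step 4: Claimed result = 160.2
Step 5: 210.2 ≠ 160.2
Conclusion: The claimed result is incorrect. The correct answer is 210.2.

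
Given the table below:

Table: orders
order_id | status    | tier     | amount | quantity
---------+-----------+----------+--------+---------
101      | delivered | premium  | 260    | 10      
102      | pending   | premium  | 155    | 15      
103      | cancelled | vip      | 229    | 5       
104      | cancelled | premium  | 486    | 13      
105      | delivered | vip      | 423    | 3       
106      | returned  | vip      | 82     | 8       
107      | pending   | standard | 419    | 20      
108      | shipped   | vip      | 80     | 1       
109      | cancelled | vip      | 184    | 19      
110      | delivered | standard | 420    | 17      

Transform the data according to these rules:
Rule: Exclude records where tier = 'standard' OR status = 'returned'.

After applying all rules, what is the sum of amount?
1817

Step 1: Find records where tier = 'standard' OR status = 'returned'
Step 2: 3 records match, summing to 921
Step 3: Original sum: 2738
Step 4: Remaining sum = 2738 - 921 = 1817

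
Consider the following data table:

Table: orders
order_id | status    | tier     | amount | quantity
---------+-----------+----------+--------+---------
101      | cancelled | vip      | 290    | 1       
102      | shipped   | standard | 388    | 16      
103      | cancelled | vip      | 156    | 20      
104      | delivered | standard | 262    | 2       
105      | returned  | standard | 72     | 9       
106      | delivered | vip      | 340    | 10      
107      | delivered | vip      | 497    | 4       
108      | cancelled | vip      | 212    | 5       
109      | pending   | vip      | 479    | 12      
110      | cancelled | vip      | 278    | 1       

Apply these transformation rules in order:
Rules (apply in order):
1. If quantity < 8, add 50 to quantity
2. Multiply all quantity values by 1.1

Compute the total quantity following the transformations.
363.0

Step 1: Apply Rule 1 - Add 50 to records with quantity < 8
  - 5 records affected: 13 + (5 × 50) = 263
  - Unaffected records: 67
  - Sum after Rule 1: 330
Step 2: Apply Rule 2 - Multiply all by 1.1
  - 330 × 1.1 = 363.0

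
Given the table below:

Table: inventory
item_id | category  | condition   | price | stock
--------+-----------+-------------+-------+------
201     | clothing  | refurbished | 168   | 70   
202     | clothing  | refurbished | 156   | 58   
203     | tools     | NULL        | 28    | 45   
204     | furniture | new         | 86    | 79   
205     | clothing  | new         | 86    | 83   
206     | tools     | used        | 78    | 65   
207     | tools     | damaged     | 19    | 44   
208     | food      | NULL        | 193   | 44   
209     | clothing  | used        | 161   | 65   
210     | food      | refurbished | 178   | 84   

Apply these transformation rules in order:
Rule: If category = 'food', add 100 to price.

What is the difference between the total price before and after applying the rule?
200

Step 1: Original sum of price = 1153
Step 2: 2 records have category = 'food'
Step 3: Each affected record changes by 100
Step 4: Total change = 2 × 100 = 200
Step 5: New sum = 1153 + 200 = 1353
Step 6: Difference = |1353 - 1153| = 200
        (Sum increased by 200)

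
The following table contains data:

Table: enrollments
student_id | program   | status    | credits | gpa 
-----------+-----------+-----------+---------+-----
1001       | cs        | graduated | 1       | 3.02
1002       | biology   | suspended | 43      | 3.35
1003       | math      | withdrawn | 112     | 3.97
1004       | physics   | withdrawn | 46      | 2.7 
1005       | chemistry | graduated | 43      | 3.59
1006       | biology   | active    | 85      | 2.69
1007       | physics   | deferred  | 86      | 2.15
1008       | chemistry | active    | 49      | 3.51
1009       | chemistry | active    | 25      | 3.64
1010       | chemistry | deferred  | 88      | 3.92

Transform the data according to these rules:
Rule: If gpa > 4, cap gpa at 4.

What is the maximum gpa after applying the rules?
3.97

Step 1: Original maximum gpa = 3.97
Step 2: Check cap of 4 against maximum
Step 3: No records exceed the cap (max 3.97 <= cap 4), so no capping applies
Step 4: Maximum after transformation = 3.97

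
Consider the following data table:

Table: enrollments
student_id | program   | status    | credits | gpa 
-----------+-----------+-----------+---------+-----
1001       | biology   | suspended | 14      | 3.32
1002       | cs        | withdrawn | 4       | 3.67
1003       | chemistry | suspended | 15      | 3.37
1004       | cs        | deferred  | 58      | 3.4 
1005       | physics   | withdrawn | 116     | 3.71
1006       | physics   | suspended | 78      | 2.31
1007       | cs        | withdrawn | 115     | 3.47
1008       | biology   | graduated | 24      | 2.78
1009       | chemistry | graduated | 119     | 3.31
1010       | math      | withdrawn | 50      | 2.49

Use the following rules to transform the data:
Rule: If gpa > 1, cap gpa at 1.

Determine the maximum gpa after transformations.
1

Step 1: Original maximum gpa = 3.71
Step 2: Apply cap at 1
Step 3: 10 records had gpa > 1 and were capped
Step 4: Maximum after transformation = 1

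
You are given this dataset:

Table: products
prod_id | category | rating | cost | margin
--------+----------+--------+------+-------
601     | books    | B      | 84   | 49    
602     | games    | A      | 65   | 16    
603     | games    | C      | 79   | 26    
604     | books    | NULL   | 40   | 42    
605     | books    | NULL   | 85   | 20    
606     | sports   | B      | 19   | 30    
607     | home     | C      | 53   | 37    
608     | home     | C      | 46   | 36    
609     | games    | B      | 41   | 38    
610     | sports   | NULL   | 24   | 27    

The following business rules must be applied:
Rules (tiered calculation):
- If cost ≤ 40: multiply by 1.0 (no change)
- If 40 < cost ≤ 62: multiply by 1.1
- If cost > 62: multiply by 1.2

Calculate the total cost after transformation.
612.6

Step 1: Tier 1 (cost ≤ 40): 3 records, sum = 83 × 1.0 = 83.0
Step 2: Tier 2 (40 < cost ≤ 62): 3 records, sum = 140 × 1.1 = 154.0
Step 3: Tier 3 (cost > 62): 4 records, sum = 313 × 1.2 = 375.6
Step 4: Final sum = 83.0 + 154.0 + 375.6 = 612.6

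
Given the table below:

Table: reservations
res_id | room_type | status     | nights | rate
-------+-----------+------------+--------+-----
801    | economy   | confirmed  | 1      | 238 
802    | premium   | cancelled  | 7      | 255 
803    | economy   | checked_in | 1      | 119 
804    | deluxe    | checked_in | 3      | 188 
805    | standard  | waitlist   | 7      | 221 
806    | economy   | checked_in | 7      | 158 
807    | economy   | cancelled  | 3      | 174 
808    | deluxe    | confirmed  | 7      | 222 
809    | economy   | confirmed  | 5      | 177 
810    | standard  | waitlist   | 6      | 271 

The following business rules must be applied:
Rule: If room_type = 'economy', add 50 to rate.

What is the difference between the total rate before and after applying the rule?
250

Step 1: Original sum of rate = 2023
Step 2: 5 records have room_type = 'economy'
Step 3: Each affected record changes by 50
Step 4: Total change = 5 × 50 = 250
Step 5: New sum = 2023 + 250 = 2273
Step 6: Difference = |2273 - 2023| = 250
        (Sum increased by 250)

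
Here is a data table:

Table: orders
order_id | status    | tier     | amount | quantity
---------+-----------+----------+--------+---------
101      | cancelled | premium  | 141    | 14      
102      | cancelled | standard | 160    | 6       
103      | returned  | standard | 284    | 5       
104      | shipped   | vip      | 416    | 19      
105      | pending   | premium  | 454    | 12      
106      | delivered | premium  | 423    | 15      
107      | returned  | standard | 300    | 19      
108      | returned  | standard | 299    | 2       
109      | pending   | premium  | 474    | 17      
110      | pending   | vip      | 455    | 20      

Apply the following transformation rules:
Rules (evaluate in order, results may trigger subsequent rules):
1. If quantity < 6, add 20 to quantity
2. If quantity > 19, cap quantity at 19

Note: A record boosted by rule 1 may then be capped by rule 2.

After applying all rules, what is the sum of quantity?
159

Step 1: Apply rule 1 to records with quantity < 6
  - 2 records get bonus of 20
  - Of these, 2 records then exceed 19 and get capped
Step 2: Apply rule 2 to records with quantity > 19
  - 1 records (original) are capped
Step 3: Calculate final sum = 159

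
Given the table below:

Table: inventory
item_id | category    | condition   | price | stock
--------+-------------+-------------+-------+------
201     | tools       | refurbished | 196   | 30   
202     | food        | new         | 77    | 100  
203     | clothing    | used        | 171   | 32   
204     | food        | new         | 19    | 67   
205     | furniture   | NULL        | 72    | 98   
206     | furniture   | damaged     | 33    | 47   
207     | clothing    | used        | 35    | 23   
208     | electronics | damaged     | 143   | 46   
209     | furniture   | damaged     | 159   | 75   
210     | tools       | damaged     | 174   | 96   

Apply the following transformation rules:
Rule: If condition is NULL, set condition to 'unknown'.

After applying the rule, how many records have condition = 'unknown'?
1

Step 1: Count records where condition IS NULL
Step 2: Found 1 records with NULL condition
Step 3: These records will have condition set to 'unknown'
Step 4: Records already having condition = 'unknown': 0
Step 5: Answer: 1 + 0 = 1 records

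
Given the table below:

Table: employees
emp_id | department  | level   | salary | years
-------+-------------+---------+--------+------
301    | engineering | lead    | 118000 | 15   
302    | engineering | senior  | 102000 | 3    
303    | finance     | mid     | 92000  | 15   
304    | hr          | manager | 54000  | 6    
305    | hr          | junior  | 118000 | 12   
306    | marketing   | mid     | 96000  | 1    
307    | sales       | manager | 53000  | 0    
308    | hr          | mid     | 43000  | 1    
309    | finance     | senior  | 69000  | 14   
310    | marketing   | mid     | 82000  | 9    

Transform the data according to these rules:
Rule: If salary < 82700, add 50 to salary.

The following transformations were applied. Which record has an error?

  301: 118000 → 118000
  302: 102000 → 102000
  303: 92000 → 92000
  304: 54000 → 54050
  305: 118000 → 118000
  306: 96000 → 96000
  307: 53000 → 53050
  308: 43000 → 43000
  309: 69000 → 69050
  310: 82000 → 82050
Record 308 has an error. The correct transformed value should be 43050, not 43000.

Step 1: Check each record against the rule
Step 2: Record 308 has salary = 43000
Step 3: Since 43000 < 82700, the bonus should have been applied
Step 4: Correct value = 43050, but claimed value = 43000
Conclusion: Record 308 has the error.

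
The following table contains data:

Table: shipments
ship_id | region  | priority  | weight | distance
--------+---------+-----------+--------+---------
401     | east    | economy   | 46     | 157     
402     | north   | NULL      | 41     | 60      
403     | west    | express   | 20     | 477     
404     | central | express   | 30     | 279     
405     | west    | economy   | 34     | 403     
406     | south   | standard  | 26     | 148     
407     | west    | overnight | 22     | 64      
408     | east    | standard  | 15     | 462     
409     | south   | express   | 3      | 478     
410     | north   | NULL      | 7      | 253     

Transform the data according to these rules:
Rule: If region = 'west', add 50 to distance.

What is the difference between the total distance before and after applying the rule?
150

Step 1: Original sum of distance = 2781
Step 2: 3 records have region = 'west'
Step 3: Each affected record changes by 50
Step 4: Total change = 3 × 50 = 150
Step 5: New sum = 2781 + 150 = 2931
Step 6: Difference = |2931 - 2781| = 150
        (Sum increased by 150)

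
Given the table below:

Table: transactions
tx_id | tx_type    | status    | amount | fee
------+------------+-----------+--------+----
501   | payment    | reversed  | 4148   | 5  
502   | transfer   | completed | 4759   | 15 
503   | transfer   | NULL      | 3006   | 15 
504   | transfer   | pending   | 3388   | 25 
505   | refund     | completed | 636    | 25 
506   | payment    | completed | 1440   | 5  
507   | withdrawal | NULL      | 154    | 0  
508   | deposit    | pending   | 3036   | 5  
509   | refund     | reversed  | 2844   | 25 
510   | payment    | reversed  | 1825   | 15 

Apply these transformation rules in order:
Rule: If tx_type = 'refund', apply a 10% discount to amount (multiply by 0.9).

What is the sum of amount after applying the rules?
24888.0

Step 1: Records with tx_type = 'refund' have total amount = 3480
Step 2: Apply multiplier: 3480 × 0.9 = 3132.0
Step 3: Other records total: 21756
Step 4: Final sum = 3132.0 + 21756 = 24888.0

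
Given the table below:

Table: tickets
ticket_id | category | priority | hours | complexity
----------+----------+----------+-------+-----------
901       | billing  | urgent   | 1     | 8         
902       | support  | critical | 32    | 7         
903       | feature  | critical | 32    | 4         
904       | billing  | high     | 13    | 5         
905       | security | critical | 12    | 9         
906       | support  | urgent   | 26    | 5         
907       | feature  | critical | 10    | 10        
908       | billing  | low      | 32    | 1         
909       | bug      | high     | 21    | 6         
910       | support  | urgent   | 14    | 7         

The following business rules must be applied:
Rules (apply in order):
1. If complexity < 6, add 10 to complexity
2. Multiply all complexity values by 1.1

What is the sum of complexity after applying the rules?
112.2

Step 1: Apply Rule 1 - Add 10 to records with complexity < 6
  - 4 records affected: 15 + (4 × 10) = 55
  - Unaffected records: 47
  - Sum after Rule 1: 102
Step 2: Apply Rule 2 - Multiply all by 1.1
  - 102 × 1.1 = 112.2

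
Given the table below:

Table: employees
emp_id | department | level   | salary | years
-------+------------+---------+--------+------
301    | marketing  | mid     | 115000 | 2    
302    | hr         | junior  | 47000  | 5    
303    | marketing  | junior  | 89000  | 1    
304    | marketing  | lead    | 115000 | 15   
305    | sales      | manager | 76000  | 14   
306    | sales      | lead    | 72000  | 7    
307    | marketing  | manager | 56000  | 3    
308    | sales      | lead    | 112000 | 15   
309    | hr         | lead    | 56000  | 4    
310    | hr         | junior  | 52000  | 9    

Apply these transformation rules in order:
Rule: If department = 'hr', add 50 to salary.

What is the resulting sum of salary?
790150

Step 1: Count records where department = 'hr': 3
Step 2: Total bonus added: 3 × 50 = 150
Step 3: Original sum of salary: 790000
Step 4: Final sum = 790000 + 150 = 790150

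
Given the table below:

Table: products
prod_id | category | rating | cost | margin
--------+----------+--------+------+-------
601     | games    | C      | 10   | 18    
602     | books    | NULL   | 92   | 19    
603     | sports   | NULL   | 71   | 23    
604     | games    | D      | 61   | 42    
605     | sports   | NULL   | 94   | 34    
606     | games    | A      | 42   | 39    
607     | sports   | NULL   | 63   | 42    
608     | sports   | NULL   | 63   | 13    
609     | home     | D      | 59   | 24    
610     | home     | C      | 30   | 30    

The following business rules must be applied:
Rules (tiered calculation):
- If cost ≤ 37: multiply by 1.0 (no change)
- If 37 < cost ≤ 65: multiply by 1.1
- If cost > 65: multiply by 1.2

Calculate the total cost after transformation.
665.2

Step 1: Tier 1 (cost ≤ 37): 2 records, sum = 40 × 1.0 = 40.0
Step 2: Tier 2 (37 < cost ≤ 65): 5 records, sum = 288 × 1.1 = 316.8
Step 3: Tier 3 (cost > 65): 3 records, sum = 257 × 1.2 = 308.4
Step 4: Final sum = 40.0 + 316.8 + 308.4 = 665.2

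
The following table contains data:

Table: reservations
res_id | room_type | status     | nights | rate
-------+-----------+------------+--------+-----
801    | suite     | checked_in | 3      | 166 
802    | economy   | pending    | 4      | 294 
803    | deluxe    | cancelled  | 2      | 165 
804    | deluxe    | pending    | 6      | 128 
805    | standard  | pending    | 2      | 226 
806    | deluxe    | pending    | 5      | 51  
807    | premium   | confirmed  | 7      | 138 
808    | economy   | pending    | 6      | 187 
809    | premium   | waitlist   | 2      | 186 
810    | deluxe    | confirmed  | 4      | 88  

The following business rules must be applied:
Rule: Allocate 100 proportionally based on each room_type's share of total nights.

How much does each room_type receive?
deluxe: 41.46, economy: 24.39, premium: 21.95, standard: 4.88, suite: 7.32

Step 1: Calculate total nights = 41
Step 2: Calculate each room_type's proportion:
  deluxe: 17/41 = 41.46% → 41.46
  economy: 10/41 = 24.39% → 24.39
  premium: 9/41 = 21.95% → 21.95
  standard: 2/41 = 4.88% → 4.88
  suite: 3/41 = 7.32% → 7.32
Step 3: Verify: sum of allocations ≈ 100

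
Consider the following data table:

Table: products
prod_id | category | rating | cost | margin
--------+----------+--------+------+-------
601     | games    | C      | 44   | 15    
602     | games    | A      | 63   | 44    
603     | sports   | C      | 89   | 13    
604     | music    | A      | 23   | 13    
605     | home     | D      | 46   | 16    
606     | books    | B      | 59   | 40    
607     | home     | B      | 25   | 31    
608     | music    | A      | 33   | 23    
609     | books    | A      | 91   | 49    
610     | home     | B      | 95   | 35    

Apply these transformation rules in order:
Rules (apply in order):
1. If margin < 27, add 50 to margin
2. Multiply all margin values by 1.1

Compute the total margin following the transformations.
581.9

Step 1: Apply Rule 1 - Add 50 to records with margin < 27
  - 5 records affected: 80 + (5 × 50) = 330
  - Unaffected records: 199
  - Sum after Rule 1: 529
Step 2: Apply Rule 2 - Multiply all by 1.1
  - 529 × 1.1 = 581.9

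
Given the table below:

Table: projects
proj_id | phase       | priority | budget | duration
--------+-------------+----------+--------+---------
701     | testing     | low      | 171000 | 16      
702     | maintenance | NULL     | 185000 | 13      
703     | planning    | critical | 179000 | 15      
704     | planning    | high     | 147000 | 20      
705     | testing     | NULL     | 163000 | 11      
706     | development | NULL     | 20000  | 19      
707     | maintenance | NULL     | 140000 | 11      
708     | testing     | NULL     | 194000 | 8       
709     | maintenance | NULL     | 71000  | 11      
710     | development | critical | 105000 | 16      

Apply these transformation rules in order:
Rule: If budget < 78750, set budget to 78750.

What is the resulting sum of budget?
1441500

Step 1: 2 records have budget < 78750
Step 2: These records originally summed to 91000
Step 3: After setting to minimum: 2 × 78750 = 157500
Step 4: Unaffected records sum: 1284000
Step 5: Final sum = 157500 + 1284000 = 1441500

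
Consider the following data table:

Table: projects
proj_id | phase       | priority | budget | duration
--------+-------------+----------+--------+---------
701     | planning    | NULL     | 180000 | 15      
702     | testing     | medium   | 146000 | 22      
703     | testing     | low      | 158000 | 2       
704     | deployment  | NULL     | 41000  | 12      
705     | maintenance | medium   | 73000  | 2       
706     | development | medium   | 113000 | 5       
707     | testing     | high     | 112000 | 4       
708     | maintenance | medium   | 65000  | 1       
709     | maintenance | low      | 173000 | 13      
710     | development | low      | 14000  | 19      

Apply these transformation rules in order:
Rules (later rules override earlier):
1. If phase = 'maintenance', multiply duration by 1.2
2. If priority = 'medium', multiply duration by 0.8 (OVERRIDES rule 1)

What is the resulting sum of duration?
91.6

Step 1: Rule 2 takes priority for records with priority = 'medium'
  - 4 records: 30 × 0.8 = 24.0
Step 2: Rule 1 applies to remaining records with phase = 'maintenance'
  - 1 records: 13 × 1.2 = 15.6
Step 3: Other records unchanged: 52
Step 4: Final sum = 24.0 + 15.6 + 52 = 91.6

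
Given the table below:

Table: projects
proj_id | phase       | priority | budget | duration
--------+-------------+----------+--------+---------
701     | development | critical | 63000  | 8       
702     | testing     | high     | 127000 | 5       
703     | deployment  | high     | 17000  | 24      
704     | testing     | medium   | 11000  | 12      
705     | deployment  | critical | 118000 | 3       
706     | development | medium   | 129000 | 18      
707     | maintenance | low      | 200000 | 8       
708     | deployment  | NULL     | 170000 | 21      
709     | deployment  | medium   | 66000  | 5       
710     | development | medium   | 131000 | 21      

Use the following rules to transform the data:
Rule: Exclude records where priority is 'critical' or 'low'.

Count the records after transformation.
7

Step 1: Count records to exclude
  - 2 (critical) + 1 (low) = 3 records
Step 2: Total records: 10
Step 3: Remaining = 10 - 3 = 7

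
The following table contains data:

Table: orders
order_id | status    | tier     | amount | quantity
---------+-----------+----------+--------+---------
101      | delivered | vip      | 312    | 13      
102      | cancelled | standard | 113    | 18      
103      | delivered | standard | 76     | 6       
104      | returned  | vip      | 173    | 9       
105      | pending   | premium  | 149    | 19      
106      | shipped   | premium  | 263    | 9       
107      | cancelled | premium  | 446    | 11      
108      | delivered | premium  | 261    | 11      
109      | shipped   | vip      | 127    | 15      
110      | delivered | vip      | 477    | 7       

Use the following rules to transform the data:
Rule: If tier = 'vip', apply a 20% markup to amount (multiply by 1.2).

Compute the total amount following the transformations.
2614.8

Step 1: Records with tier = 'vip' have total amount = 1089
Step 2: Apply multiplier: 1089 × 1.2 = 1306.8
Step 3: Other records total: 1308
Step 4: Final sum = 1306.8 + 1308 = 2614.8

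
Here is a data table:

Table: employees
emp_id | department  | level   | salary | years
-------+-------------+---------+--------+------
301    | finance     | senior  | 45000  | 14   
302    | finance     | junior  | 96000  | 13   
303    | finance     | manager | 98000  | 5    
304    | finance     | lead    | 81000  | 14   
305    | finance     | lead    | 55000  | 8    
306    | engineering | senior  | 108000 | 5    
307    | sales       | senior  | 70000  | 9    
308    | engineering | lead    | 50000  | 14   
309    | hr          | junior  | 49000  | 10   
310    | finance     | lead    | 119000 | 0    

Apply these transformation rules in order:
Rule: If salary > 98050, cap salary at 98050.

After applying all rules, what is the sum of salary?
740100

Step 1: 2 records have salary > 98050
Step 2: These records originally summed to 227000
Step 3: After capping: 2 × 98050 = 196100
Step 4: Unaffected records sum: 544000
Step 5: Final sum = 196100 + 544000 = 740100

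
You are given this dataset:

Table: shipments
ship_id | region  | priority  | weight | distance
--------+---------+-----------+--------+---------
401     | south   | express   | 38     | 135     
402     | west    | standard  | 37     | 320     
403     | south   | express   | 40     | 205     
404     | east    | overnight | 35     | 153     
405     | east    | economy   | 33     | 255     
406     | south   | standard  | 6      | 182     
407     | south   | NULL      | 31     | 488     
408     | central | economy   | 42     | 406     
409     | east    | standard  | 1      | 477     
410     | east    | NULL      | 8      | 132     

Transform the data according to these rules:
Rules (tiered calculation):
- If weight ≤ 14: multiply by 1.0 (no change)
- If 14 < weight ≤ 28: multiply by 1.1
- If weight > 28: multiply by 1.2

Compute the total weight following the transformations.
322.2

Step 1: Tier 1 (weight ≤ 14): 3 records, sum = 15 × 1.0 = 15.0
Step 2: Tier 2 (14 < weight ≤ 28): 0 records, sum = 0 × 1.1 = 0.0
Step 3: Tier 3 (weight > 28): 7 records, sum = 256 × 1.2 = 307.2
Step 4: Final sum = 15.0 + 0.0 + 307.2 = 322.2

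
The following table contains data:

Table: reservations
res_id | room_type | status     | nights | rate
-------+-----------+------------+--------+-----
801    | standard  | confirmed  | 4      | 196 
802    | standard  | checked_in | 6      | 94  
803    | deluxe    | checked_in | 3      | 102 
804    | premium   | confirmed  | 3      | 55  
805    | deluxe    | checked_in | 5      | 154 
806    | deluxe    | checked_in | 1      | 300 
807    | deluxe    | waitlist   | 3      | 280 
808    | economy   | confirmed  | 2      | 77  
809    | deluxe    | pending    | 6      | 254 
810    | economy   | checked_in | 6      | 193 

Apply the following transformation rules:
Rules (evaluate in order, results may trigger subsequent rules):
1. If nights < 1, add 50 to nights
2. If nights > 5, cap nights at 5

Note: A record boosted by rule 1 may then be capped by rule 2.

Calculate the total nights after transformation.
36

Step 1: Apply rule 1 to records with nights < 1
  - 0 records get bonus of 50
  - Of these, 0 records then exceed 5 and get capped
Step 2: Apply rule 2 to records with nights > 5
  - 3 records (original) are capped
Step 3: Calculate final sum = 36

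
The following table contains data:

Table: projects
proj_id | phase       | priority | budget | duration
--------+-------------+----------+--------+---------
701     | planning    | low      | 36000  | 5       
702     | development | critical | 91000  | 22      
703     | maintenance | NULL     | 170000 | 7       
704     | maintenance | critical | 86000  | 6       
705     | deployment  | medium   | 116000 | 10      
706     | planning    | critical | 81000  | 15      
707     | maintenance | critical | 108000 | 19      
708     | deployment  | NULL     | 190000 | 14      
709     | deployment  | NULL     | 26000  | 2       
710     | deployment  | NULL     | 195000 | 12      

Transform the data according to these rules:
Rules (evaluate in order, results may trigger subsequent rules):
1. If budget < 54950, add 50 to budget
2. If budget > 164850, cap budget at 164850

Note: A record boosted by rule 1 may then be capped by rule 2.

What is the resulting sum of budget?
1038650

Step 1: Apply rule 1 to records with budget < 54950
  - 2 records get bonus of 50
  - Of these, 0 records then exceed 164850 and get capped
Step 2: Apply rule 2 to records with budget > 164850
  - 3 records (original) are capped
Step 3: Calculate final sum = 1038650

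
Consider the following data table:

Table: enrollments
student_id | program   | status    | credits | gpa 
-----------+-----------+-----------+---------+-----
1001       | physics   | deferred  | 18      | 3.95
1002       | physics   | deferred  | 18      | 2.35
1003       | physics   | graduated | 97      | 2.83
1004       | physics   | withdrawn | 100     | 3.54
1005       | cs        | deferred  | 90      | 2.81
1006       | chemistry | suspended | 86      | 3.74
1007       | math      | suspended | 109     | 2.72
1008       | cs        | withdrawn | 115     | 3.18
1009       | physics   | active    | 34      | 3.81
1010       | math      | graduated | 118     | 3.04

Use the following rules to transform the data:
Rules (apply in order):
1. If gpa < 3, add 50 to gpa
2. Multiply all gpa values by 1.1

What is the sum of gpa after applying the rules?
255.17

Step 1: Apply Rule 1 - Add 50 to records with gpa < 3
  - 4 records affected: 10.71 + (4 × 50) = 210.71
  - Unaffected records: 21.26
  - Sum after Rule 1: 231.97
Step 2: Apply Rule 2 - Multiply all by 1.1
  - 231.97 × 1.1 = 255.17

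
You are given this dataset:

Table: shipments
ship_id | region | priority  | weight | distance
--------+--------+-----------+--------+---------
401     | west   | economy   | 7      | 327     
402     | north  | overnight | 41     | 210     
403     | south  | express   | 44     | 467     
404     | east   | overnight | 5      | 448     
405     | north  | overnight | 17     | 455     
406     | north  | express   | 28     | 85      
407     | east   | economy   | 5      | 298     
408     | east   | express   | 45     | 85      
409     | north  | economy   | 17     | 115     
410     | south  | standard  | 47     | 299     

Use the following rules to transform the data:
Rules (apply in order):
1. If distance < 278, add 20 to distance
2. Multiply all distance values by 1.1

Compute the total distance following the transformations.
3155.9

Step 1: Apply Rule 1 - Add 20 to records with distance < 278
  - 4 records affected: 495 + (4 × 20) = 575
  - Unaffected records: 2294
  - Sum after Rule 1: 2869
Step 2: Apply Rule 2 - Multiply all by 1.1
  - 2869 × 1.1 = 3155.9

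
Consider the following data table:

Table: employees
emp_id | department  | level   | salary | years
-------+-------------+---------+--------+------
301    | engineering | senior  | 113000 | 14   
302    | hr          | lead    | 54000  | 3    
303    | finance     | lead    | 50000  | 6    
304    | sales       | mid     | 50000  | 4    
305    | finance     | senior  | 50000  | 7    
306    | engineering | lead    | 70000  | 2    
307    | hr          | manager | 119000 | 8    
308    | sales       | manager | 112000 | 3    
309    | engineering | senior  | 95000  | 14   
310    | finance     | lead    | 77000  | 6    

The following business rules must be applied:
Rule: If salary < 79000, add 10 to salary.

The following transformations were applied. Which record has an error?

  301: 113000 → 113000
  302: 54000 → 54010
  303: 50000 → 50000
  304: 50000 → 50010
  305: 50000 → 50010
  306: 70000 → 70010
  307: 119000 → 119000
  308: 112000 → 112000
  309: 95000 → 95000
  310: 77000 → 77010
Record 303 has an error. The correct transformed value should be 50010, not 50000.

Step 1: Check each record against the rule
Step 2: Record 303 has salary = 50000
Step 3: Since 50000 < 79000, the bonus should have been applied
Step 4: Correct value = 50010, but claimed value = 50000
Conclusion: Record 303 has the error.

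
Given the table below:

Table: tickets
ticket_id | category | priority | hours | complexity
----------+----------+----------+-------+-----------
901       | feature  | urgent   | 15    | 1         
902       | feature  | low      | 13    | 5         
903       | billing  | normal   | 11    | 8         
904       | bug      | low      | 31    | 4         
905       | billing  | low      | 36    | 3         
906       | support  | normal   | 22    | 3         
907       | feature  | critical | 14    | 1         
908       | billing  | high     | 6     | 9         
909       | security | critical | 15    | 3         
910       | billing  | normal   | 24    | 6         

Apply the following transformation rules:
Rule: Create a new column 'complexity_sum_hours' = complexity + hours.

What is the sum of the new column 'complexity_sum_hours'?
230

Step 1: For each record, compute complexity + hours
Example calculations:
  1 + 15 = 16
  5 + 13 = 18
  8 + 11 = 19
  ...
Step 2: Sum all derived values
Step 3: Total = 230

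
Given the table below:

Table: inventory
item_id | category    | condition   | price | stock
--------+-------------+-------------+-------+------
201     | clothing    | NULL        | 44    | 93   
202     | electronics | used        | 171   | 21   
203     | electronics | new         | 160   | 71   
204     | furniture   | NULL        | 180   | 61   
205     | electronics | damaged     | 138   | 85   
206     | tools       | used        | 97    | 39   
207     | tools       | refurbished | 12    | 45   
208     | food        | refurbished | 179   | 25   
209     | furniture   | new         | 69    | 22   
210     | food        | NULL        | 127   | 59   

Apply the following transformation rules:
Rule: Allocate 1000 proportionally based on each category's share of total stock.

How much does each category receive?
clothing: 178.5, electronics: 339.73, food: 161.23, furniture: 159.31, tools: 161.23

Step 1: Calculate total stock = 521
Step 2: Calculate each category's proportion:
  clothing: 93/521 = 17.85% → 178.5
  electronics: 177/521 = 33.97% → 339.73
  food: 84/521 = 16.12% → 161.23
  furniture: 83/521 = 15.93% → 159.31
  tools: 84/521 = 16.12% → 161.23
Step 3: Verify: sum of allocations ≈ 1000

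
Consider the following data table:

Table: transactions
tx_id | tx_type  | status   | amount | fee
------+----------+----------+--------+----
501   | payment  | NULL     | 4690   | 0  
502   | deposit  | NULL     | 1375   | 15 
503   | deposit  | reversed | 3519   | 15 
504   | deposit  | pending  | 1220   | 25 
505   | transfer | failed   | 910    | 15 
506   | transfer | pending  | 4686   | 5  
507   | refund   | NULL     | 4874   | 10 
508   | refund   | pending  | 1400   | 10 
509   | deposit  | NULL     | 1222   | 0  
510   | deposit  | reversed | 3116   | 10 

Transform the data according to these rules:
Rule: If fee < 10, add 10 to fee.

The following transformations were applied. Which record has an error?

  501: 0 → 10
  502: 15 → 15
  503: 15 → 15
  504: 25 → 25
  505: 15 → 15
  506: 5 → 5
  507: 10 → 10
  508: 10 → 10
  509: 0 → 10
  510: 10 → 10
Record 506 has an error. The correct transformed value should be 15, not 5.

Step 1: Check each record against the rule
Step 2: Record 506 has fee = 5
Step 3: Since 5 < 10, the bonus should have been applied
Step 4: Correct value = 15, but claimed value = 5
Conclusion: Record 506 has the error.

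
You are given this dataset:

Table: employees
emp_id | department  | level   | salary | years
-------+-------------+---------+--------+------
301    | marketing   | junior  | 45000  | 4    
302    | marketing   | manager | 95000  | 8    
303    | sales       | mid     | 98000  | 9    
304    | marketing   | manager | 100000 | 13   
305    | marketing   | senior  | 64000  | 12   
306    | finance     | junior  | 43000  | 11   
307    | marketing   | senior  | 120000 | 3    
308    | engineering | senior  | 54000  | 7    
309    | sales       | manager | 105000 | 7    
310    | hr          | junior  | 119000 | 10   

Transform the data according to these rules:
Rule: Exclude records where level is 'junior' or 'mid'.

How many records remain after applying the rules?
6

Step 1: Count records to exclude
  - 3 (junior) + 1 (mid) = 4 records
Step 2: Total records: 10
Step 3: Remaining = 10 - 4 = 6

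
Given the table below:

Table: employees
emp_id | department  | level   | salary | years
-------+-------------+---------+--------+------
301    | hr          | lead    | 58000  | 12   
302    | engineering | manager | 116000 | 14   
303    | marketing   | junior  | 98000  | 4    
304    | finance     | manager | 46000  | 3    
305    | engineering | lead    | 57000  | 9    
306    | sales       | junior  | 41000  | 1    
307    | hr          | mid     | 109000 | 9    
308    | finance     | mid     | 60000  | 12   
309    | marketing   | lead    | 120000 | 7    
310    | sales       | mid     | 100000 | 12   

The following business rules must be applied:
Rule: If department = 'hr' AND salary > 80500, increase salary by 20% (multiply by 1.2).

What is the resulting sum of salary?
826800.0

Step 1: Find records where department = 'hr' AND salary > 80500
Step 2: 1 records match, summing to 109000
Step 3: After multiplier: 109000 × 1.2 = 130800.0
Step 4: Unaffected records sum: 696000
Step 5: Final sum = 130800.0 + 696000 = 826800.0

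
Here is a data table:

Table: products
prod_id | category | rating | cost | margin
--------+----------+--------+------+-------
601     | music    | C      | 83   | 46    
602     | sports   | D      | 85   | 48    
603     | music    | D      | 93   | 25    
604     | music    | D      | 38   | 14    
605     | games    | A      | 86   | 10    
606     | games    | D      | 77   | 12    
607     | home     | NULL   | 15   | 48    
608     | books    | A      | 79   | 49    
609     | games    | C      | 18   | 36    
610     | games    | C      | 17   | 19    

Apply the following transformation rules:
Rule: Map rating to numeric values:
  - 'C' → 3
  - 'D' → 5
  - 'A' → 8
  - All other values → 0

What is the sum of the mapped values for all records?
45

Step 1: Apply mapping to each record
Step 2: Count by status:
  'C': 3 records × 3 = 9
  'D': 4 records × 5 = 20
  'A': 2 records × 8 = 16
Step 3: Sum all mapped values = 45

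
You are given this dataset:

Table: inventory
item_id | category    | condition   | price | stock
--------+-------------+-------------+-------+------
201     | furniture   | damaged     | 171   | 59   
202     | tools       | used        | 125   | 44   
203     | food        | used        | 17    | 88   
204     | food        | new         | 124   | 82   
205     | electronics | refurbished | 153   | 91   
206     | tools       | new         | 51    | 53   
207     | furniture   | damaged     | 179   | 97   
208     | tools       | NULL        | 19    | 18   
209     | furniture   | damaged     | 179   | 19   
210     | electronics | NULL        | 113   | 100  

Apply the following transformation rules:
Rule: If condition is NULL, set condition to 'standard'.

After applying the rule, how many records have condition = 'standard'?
2

Step 1: Count records where condition IS NULL
Step 2: Found 2 records with NULL condition
Step 3: These records will have condition set to 'standard'
Step 4: Records already having condition = 'standard': 0
Step 5: Answer: 2 + 0 = 2 records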